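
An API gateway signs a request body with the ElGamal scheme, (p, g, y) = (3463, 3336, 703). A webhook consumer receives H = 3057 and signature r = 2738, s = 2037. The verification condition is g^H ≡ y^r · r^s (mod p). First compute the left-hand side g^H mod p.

3336^2 = 11128896 ≡ 2277
3336^4 ≡ 2277^2 = 5184729 ≡ 618
3336^8 ≡ 618^2 = 381924 ≡ 994
3336^16 ≡ 994^2 = 988036 ≡ 1081
3336^32 ≡ 1081^2 = 1168561 ≡ 1530
3336^64 ≡ 1530^2 = 2340900 ≡ 3375
3336^128 ≡ 3375^2 = 11390625 ≡ 818
3336^256 ≡ 818^2 = 669124 ≡ 765
3336^512 ≡ 765^2 = 585225 ≡ 3441
3336^1024 ≡ 3441^2 = 11840481 ≡ 484
3336^2048 ≡ 484^2 = 234256 ≡ 2235
3057 = 2048 + 512 + 256 + 128 + 64 + 32 + 16 + 1, so 3336^3057 ≡ 2235·3441·765·818·3375·1530·1081·3336 ≡ 3357 (mod 3463)

3357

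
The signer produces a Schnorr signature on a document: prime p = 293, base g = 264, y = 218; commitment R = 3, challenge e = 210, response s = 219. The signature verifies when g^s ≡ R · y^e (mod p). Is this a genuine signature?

forged

g^s mod p:
Squares mod 293: 264^1≡264, 264^2≡255, 264^4≡272, 264^8≡148, 264^16≡222, 264^32≡60, 264^64≡84, 264^128≡24
219 = 128 + 64 + 16 + 8 + 2 + 1, so 264^219 ≡ 24·84·222·148·255·264 ≡ 138 (mod 293)
R · y^e mod p:
Squares mod 293: 218^1≡218, 218^2≡58, 218^4≡141, 218^8≡250, 218^16≡91, 218^32≡77, 218^64≡69, 218^128≡73
210 = 128 + 64 + 16 + 2, so 218^210 ≡ 73·69·91·58 ≡ 224 (mod 293)
3·224 = 672 ≡ 86 (mod 293)
138 ≠ 86; the check fails.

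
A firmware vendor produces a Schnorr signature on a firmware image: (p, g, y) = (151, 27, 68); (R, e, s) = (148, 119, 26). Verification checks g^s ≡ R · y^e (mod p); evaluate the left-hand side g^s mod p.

124

27^2 = 729 ≡ 125
27^4 ≡ 125^2 = 15625 ≡ 72
27^8 ≡ 72^2 = 5184 ≡ 50
27^16 ≡ 50^2 = 2500 ≡ 84
26 = 16 + 8 + 2, so 27^26 ≡ 84·50·125 ≡ 124 (mod 151)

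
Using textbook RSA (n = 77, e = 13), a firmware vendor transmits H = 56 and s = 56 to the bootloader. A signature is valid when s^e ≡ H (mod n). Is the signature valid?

Squares mod 77: s^1≡56, s^2≡56, s^4≡56, s^8≡56
13 = 8 + 4 + 1, so s^13 ≡ 56·56·56 ≡ 56 (mod 77)
Since 56 equals the digest 56, verification succeeds.

valid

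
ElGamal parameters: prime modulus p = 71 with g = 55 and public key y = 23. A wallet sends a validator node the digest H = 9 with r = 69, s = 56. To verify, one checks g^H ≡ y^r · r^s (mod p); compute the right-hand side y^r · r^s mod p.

23^2 = 529 ≡ 32
23^4 ≡ 32^2 = 1024 ≡ 30
23^8 ≡ 30^2 = 900 ≡ 48
23^16 ≡ 48^2 = 2304 ≡ 32
23^32 ≡ 32^2 = 1024 ≡ 30
23^64 ≡ 30^2 = 900 ≡ 48
69 = 64 + 4 + 1, so 23^69 ≡ 48·30·23 ≡ 34 (mod 71)
69^2 = 4761 ≡ 4
69^4 ≡ 4^2 = 16
69^8 ≡ 16^2 = 256 ≡ 43
69^16 ≡ 43^2 = 1849 ≡ 3
69^32 ≡ 3^2 = 9
56 = 32 + 16 + 8, so 69^56 ≡ 9·3·43 ≡ 25 (mod 71)
y^r · r^s ≡ 34·25 = 850 ≡ 69 (mod 71)

69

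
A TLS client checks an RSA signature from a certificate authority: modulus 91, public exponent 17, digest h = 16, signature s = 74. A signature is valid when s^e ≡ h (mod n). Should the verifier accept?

s^2 ≡ 74^2 = 5476 ≡ 16
s^4 ≡ 16^2 = 256 ≡ 74
s^8 ≡ 74^2 = 5476 ≡ 16
s^16 ≡ 16^2 = 256 ≡ 74
17 = 16 + 1, so s^17 ≡ 74·74 ≡ 16 (mod 91)
16 = h, so the signature checks out.

accept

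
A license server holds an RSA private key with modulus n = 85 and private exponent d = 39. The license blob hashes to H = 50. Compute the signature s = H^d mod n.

50

H^2 ≡ 50^2 = 2500 ≡ 35
H^4 ≡ 35^2 = 1225 ≡ 35
H^8 ≡ 35^2 = 1225 ≡ 35
H^16 ≡ 35^2 = 1225 ≡ 35
H^32 ≡ 35^2 = 1225 ≡ 35
39 = 32 + 4 + 2 + 1, so H^39 ≡ 35·35·35·50 ≡ 50 (mod 85)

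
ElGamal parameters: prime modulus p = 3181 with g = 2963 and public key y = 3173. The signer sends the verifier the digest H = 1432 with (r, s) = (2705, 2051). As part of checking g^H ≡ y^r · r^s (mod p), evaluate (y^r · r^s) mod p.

1879

3173^2 = 10067929 ≡ 64
3173^4 ≡ 64^2 = 4096 ≡ 915
3173^8 ≡ 915^2 = 837225 ≡ 622
3173^16 ≡ 622^2 = 386884 ≡ 1983
3173^32 ≡ 1983^2 = 3932289 ≡ 573
3173^64 ≡ 573^2 = 328329 ≡ 686
3173^128 ≡ 686^2 = 470596 ≡ 2989
3173^256 ≡ 2989^2 = 8934121 ≡ 1873
3173^512 ≡ 1873^2 = 3508129 ≡ 2667
3173^1024 ≡ 2667^2 = 7112889 ≡ 173
3173^2048 ≡ 173^2 = 29929 ≡ 1300
2705 = 2048 + 512 + 128 + 16 + 1, so 3173^2705 ≡ 1300·2667·2989·1983·3173 ≡ 610 (mod 3181)
2705^2 = 7317025 ≡ 725
2705^4 ≡ 725^2 = 525625 ≡ 760
2705^8 ≡ 760^2 = 577600 ≡ 1839
2705^16 ≡ 1839^2 = 3381921 ≡ 518
2705^32 ≡ 518^2 = 268324 ≡ 1120
2705^64 ≡ 1120^2 = 1254400 ≡ 1086
2705^128 ≡ 1086^2 = 1179396 ≡ 2426
2705^256 ≡ 2426^2 = 5885476 ≡ 626
2705^512 ≡ 626^2 = 391876 ≡ 613
2705^1024 ≡ 613^2 = 375769 ≡ 411
2705^2048 ≡ 411^2 = 168921 ≡ 328
2051 = 2048 + 2 + 1, so 2705^2051 ≡ 328·725·2705 ≡ 3085 (mod 3181)
y^r · r^s ≡ 610·3085 = 1881850 ≡ 1879 (mod 3181)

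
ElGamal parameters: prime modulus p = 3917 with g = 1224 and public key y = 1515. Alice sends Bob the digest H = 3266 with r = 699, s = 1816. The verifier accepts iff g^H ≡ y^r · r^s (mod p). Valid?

Left side g^H mod p:
Squares mod 3917: 1224^1≡1224, 1224^2≡1882, 1224^4≡956, 1224^8≡1275, 1224^16≡70, 1224^32≡983, 1224^64≡2707, 1224^128≡3059, 1224^256≡3685, 1224^512≡2903, 1224^1024≡1942, 1224^2048≡3210
3266 = 2048 + 1024 + 128 + 64 + 2, so 1224^3266 ≡ 3210·1942·3059·2707·1882 ≡ 3805 (mod 3917)
Right side y^r · r^s mod p:
Squares mod 3917: 1515^1≡1515, 1515^2≡3780, 1515^4≡3101, 1515^8≡3883, 1515^16≡1156, 1515^32≡639, 1515^64≡953, 1515^128≡3382, 1515^256≡284, 1515^512≡2316
699 = 512 + 128 + 32 + 16 + 8 + 2 + 1, so 1515^699 ≡ 2316·3382·639·1156·3883·3780·1515 ≡ 109 (mod 3917)
Squares mod 3917: 699^1≡699, 699^2≡2893, 699^4≡2737, 699^8≡1865, 699^16≡3846, 699^32≡1124, 699^64≡2102, 699^128≡28, 699^256≡784, 699^512≡3604, 699^1024≡44
1816 = 1024 + 512 + 256 + 16 + 8, so 699^1816 ≡ 44·3604·784·3846·1865 ≡ 765 (mod 3917)
109·765 = 83385 ≡ 1128 (mod 3917)
3805 ≠ 1128, so verification fails.

no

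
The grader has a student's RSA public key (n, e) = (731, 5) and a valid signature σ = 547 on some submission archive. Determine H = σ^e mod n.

396

σ^5 mod 731 = 396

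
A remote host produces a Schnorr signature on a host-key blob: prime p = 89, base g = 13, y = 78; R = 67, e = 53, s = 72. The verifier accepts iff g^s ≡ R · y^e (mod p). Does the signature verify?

does not verify

g^s mod p:
13^2 = 169 ≡ 80
13^4 ≡ 80^2 = 6400 ≡ 81
13^8 ≡ 81^2 = 6561 ≡ 64
13^16 ≡ 64^2 = 4096 ≡ 2
13^32 ≡ 2^2 = 4
13^64 ≡ 4^2 = 16
72 = 64 + 8, so 13^72 ≡ 16·64 ≡ 45 (mod 89)
R · y^e mod p:
78^2 = 6084 ≡ 32
78^4 ≡ 32^2 = 1024 ≡ 45
78^8 ≡ 45^2 = 2025 ≡ 67
78^16 ≡ 67^2 = 4489 ≡ 39
78^32 ≡ 39^2 = 1521 ≡ 8
53 = 32 + 16 + 4 + 1, so 78^53 ≡ 8·39·45·78 ≡ 64 (mod 89)
67·64 = 4288 ≡ 16 (mod 89)
45 ≠ 16; the check fails.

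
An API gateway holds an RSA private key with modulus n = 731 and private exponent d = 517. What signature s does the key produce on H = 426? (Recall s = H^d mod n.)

290

H^517 mod 731 = 290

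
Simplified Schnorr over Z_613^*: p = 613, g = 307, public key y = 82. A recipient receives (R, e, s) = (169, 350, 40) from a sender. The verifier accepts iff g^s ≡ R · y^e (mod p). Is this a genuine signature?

g^s mod p:
307^2 = 94249 ≡ 460
307^4 ≡ 460^2 = 211600 ≡ 115
307^8 ≡ 115^2 = 13225 ≡ 352
307^16 ≡ 352^2 = 123904 ≡ 78
307^32 ≡ 78^2 = 6084 ≡ 567
40 = 32 + 8, so 307^40 ≡ 567·352 ≡ 359 (mod 613)
R · y^e mod p:
82^2 = 6724 ≡ 594
82^4 ≡ 594^2 = 352836 ≡ 361
82^8 ≡ 361^2 = 130321 ≡ 365
82^16 ≡ 365^2 = 133225 ≡ 204
82^32 ≡ 204^2 = 41616 ≡ 545
82^64 ≡ 545^2 = 297025 ≡ 333
82^128 ≡ 333^2 = 110889 ≡ 549
82^256 ≡ 549^2 = 301401 ≡ 418
350 = 256 + 64 + 16 + 8 + 4 + 2, so 82^350 ≡ 418·333·204·365·361·594 ≡ 412 (mod 613)
169·412 = 69628 ≡ 359 (mod 613)
359 ≡ 359 (mod 613); signature holds.

genuine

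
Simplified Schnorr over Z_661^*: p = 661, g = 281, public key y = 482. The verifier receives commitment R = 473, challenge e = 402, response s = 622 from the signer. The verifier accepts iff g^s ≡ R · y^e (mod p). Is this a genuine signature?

genuine

g^s mod p:
281^2 = 78961 ≡ 302
281^4 ≡ 302^2 = 91204 ≡ 647
281^8 ≡ 647^2 = 418609 ≡ 196
281^16 ≡ 196^2 = 38416 ≡ 78
281^32 ≡ 78^2 = 6084 ≡ 135
281^64 ≡ 135^2 = 18225 ≡ 378
281^128 ≡ 378^2 = 142884 ≡ 108
281^256 ≡ 108^2 = 11664 ≡ 427
281^512 ≡ 427^2 = 182329 ≡ 554
622 = 512 + 64 + 32 + 8 + 4 + 2, so 281^622 ≡ 554·378·135·196·647·302 ≡ 610 (mod 661)
R · y^e mod p:
482^2 = 232324 ≡ 313
482^4 ≡ 313^2 = 97969 ≡ 141
482^8 ≡ 141^2 = 19881 ≡ 51
482^16 ≡ 51^2 = 2601 ≡ 618
482^32 ≡ 618^2 = 381924 ≡ 527
482^64 ≡ 527^2 = 277729 ≡ 109
482^128 ≡ 109^2 = 11881 ≡ 644
482^256 ≡ 644^2 = 414736 ≡ 289
402 = 256 + 128 + 16 + 2, so 482^402 ≡ 289·644·618·313 ≡ 271 (mod 661)
473·271 = 128183 ≡ 610 (mod 661)
610 ≡ 610 (mod 661); signature holds.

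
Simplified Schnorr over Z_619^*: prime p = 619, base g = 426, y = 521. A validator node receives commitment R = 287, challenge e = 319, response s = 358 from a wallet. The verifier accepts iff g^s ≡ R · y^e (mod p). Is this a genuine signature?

g^s mod p:
Squares mod 619: 426^1≡426, 426^2≡109, 426^4≡120, 426^8≡163, 426^16≡571, 426^32≡447, 426^64≡491, 426^128≡290, 426^256≡535
358 = 256 + 64 + 32 + 4 + 2, so 426^358 ≡ 535·491·447·120·109 ≡ 517 (mod 619)
R · y^e mod p:
Squares mod 619: 521^1≡521, 521^2≡319, 521^4≡245, 521^8≡601, 521^16≡324, 521^32≡365, 521^64≡140, 521^128≡411, 521^256≡553
319 = 256 + 32 + 16 + 8 + 4 + 2 + 1, so 521^319 ≡ 553·365·324·601·245·319·521 ≡ 448 (mod 619)
287·448 = 128576 ≡ 443 (mod 619)
517 ≠ 443; the check fails.

forged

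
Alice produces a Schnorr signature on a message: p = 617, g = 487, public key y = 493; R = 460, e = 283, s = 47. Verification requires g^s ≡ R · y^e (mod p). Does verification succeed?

g^s mod p:
Squares mod 617: 487^1≡487, 487^2≡241, 487^4≡83, 487^8≡102, 487^16≡532, 487^32≡438
47 = 32 + 8 + 4 + 2 + 1, so 487^47 ≡ 438·102·83·241·487 ≡ 144 (mod 617)
R · y^e mod p:
Squares mod 617: 493^1≡493, 493^2≡568, 493^4≡550, 493^8≡170, 493^16≡518, 493^32≡546, 493^64≡105, 493^128≡536, 493^256≡391
283 = 256 + 16 + 8 + 2 + 1, so 493^283 ≡ 391·518·170·568·493 ≡ 172 (mod 617)
460·172 = 79120 ≡ 144 (mod 617)
144 ≡ 144 (mod 617); signature holds.

passes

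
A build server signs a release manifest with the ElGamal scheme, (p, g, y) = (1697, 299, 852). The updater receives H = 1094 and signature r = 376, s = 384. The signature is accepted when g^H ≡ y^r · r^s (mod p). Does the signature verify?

does not verify

Left side g^H mod p:
299^2 = 89401 ≡ 1157
299^4 ≡ 1157^2 = 1338649 ≡ 1413
299^8 ≡ 1413^2 = 1996569 ≡ 897
299^16 ≡ 897^2 = 804609 ≡ 231
299^32 ≡ 231^2 = 53361 ≡ 754
299^64 ≡ 754^2 = 568516 ≡ 21
299^128 ≡ 21^2 = 441
299^256 ≡ 441^2 = 194481 ≡ 1023
299^512 ≡ 1023^2 = 1046529 ≡ 1177
299^1024 ≡ 1177^2 = 1385329 ≡ 577
1094 = 1024 + 64 + 4 + 2, so 299^1094 ≡ 577·21·1413·1157 ≡ 604 (mod 1697)
Right side y^r · r^s mod p:
852^2 = 725904 ≡ 1285
852^4 ≡ 1285^2 = 1651225 ≡ 44
852^8 ≡ 44^2 = 1936 ≡ 239
852^16 ≡ 239^2 = 57121 ≡ 1120
852^32 ≡ 1120^2 = 1254400 ≡ 317
852^64 ≡ 317^2 = 100489 ≡ 366
852^128 ≡ 366^2 = 133956 ≡ 1590
852^256 ≡ 1590^2 = 2528100 ≡ 1267
376 = 256 + 64 + 32 + 16 + 8, so 852^376 ≡ 1267·366·317·1120·239 ≡ 15 (mod 1697)
376^2 = 141376 ≡ 525
376^4 ≡ 525^2 = 275625 ≡ 711
376^8 ≡ 711^2 = 505521 ≡ 1512
376^16 ≡ 1512^2 = 2286144 ≡ 285
376^32 ≡ 285^2 = 81225 ≡ 1466
376^64 ≡ 1466^2 = 2149156 ≡ 754
376^128 ≡ 754^2 = 568516 ≡ 21
376^256 ≡ 21^2 = 441
384 = 256 + 128, so 376^384 ≡ 441·21 ≡ 776 (mod 1697)
15·776 = 11640 ≡ 1458 (mod 1697)
604 ≠ 1458, so verification fails.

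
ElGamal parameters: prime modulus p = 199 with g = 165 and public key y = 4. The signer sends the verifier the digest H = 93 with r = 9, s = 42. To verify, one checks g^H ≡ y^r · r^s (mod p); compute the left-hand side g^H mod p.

165^2 = 27225 ≡ 161
165^4 ≡ 161^2 = 25921 ≡ 51
165^8 ≡ 51^2 = 2601 ≡ 14
165^16 ≡ 14^2 = 196
165^32 ≡ 196^2 = 38416 ≡ 9
165^64 ≡ 9^2 = 81
93 = 64 + 16 + 8 + 4 + 1, so 165^93 ≡ 81·196·14·51·165 ≡ 111 (mod 199)

111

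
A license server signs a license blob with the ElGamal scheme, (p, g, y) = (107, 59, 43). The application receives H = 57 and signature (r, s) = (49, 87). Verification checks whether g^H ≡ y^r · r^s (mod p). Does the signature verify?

Left side g^H mod p:
59^2 = 3481 ≡ 57
59^4 ≡ 57^2 = 3249 ≡ 39
59^8 ≡ 39^2 = 1521 ≡ 23
59^16 ≡ 23^2 = 529 ≡ 101
59^32 ≡ 101^2 = 10201 ≡ 36
57 = 32 + 16 + 8 + 1, so 59^57 ≡ 36·101·23·59 ≡ 68 (mod 107)
Right side y^r · r^s mod p:
43^2 = 1849 ≡ 30
43^4 ≡ 30^2 = 900 ≡ 44
43^8 ≡ 44^2 = 1936 ≡ 10
43^16 ≡ 10^2 = 100
43^32 ≡ 100^2 = 10000 ≡ 49
49 = 32 + 16 + 1, so 43^49 ≡ 49·100·43 ≡ 17 (mod 107)
49^2 = 2401 ≡ 47
49^4 ≡ 47^2 = 2209 ≡ 69
49^8 ≡ 69^2 = 4761 ≡ 53
49^16 ≡ 53^2 = 2809 ≡ 27
49^32 ≡ 27^2 = 729 ≡ 87
49^64 ≡ 87^2 = 7569 ≡ 79
87 = 64 + 16 + 4 + 2 + 1, so 49^87 ≡ 79·27·69·47·49 ≡ 23 (mod 107)
17·23 = 391 ≡ 70 (mod 107)
68 ≠ 70, so verification fails.

does not verify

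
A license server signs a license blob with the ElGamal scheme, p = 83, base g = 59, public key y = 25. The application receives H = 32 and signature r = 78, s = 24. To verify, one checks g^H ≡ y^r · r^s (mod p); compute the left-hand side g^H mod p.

65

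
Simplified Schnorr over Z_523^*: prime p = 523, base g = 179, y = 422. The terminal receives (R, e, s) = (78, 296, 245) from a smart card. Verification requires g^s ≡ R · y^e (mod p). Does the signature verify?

verifies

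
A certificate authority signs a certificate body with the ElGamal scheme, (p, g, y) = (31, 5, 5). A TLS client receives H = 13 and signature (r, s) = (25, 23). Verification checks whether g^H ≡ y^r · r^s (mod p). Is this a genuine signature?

forged

Left side g^H mod p:
Squares mod 31: 5^1≡5, 5^2≡25, 5^4≡5, 5^8≡25
13 = 8 + 4 + 1, so 5^13 ≡ 25·5·5 ≡ 5 (mod 31)
Right side y^r · r^s mod p:
Squares mod 31: 5^1≡5, 5^2≡25, 5^4≡5, 5^8≡25, 5^16≡5
25 = 16 + 8 + 1, so 5^25 ≡ 5·25·5 ≡ 5 (mod 31)
Squares mod 31: 25^1≡25, 25^2≡5, 25^4≡25, 25^8≡5, 25^16≡25
23 = 16 + 4 + 2 + 1, so 25^23 ≡ 25·25·5·25 ≡ 5 (mod 31)
5·5 = 25 ≡ 25 (mod 31)
5 ≠ 25, so verification fails.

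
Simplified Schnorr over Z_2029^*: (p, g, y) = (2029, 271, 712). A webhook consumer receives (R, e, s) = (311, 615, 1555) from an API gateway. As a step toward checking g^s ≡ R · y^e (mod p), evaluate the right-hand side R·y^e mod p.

1056

712^615 mod 2029 = 708
R · y^e ≡ 311·708 = 220188 ≡ 1056 (mod 2029)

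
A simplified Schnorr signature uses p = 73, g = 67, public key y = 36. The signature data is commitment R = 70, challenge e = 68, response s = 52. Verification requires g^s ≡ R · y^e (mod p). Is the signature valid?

invalid

g^s mod p:
67^52 mod 73 = 2
R · y^e mod p:
36^68 mod 73 = 16
70·16 = 1120 ≡ 25 (mod 73)
2 ≠ 25; the check fails.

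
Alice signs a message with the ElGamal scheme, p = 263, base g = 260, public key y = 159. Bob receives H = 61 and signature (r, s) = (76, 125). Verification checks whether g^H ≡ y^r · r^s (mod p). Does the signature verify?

verifies

Left side g^H mod p:
260^2 = 67600 ≡ 9
260^4 ≡ 9^2 = 81
260^8 ≡ 81^2 = 6561 ≡ 249
260^16 ≡ 249^2 = 62001 ≡ 196
260^32 ≡ 196^2 = 38416 ≡ 18
61 = 32 + 16 + 8 + 4 + 1, so 260^61 ≡ 18·196·249·81·260 ≡ 251 (mod 263)
Right side y^r · r^s mod p:
159^2 = 25281 ≡ 33
159^4 ≡ 33^2 = 1089 ≡ 37
159^8 ≡ 37^2 = 1369 ≡ 54
159^16 ≡ 54^2 = 2916 ≡ 23
159^32 ≡ 23^2 = 529 ≡ 3
159^64 ≡ 3^2 = 9
76 = 64 + 8 + 4, so 159^76 ≡ 9·54·37 ≡ 98 (mod 263)
76^2 = 5776 ≡ 253
76^4 ≡ 253^2 = 64009 ≡ 100
76^8 ≡ 100^2 = 10000 ≡ 6
76^16 ≡ 6^2 = 36
76^32 ≡ 36^2 = 1296 ≡ 244
76^64 ≡ 244^2 = 59536 ≡ 98
125 = 64 + 32 + 16 + 8 + 4 + 1, so 76^125 ≡ 98·244·36·6·100·76 ≡ 177 (mod 263)
98·177 = 17346 ≡ 251 (mod 263)
251 ≡ 251 (mod 263), so the signature is genuine.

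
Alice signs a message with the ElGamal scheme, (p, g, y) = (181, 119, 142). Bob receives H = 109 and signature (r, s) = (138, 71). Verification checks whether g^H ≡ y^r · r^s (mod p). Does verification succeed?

passes

Left side g^H mod p:
119^2 = 14161 ≡ 43
119^4 ≡ 43^2 = 1849 ≡ 39
119^8 ≡ 39^2 = 1521 ≡ 73
119^16 ≡ 73^2 = 5329 ≡ 80
119^32 ≡ 80^2 = 6400 ≡ 65
119^64 ≡ 65^2 = 4225 ≡ 62
109 = 64 + 32 + 8 + 4 + 1, so 119^109 ≡ 62·65·73·39·119 ≡ 119 (mod 181)
Right side y^r · r^s mod p:
142^2 = 20164 ≡ 73
142^4 ≡ 73^2 = 5329 ≡ 80
142^8 ≡ 80^2 = 6400 ≡ 65
142^16 ≡ 65^2 = 4225 ≡ 62
142^32 ≡ 62^2 = 3844 ≡ 43
142^64 ≡ 43^2 = 1849 ≡ 39
142^128 ≡ 39^2 = 1521 ≡ 73
138 = 128 + 8 + 2, so 142^138 ≡ 73·65·73 ≡ 132 (mod 181)
138^2 = 19044 ≡ 39
138^4 ≡ 39^2 = 1521 ≡ 73
138^8 ≡ 73^2 = 5329 ≡ 80
138^16 ≡ 80^2 = 6400 ≡ 65
138^32 ≡ 65^2 = 4225 ≡ 62
138^64 ≡ 62^2 = 3844 ≡ 43
71 = 64 + 4 + 2 + 1, so 138^71 ≡ 43·73·39·138 ≡ 101 (mod 181)
132·101 = 13332 ≡ 119 (mod 181)
119 ≡ 119 (mod 181), so the signature is genuine.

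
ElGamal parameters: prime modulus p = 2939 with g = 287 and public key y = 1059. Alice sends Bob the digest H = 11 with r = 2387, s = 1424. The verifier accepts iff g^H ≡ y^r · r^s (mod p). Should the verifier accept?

accept

Left side g^H mod p:
Squares mod 2939: 287^1≡287, 287^2≡77, 287^4≡51, 287^8≡2601
11 = 8 + 2 + 1, so 287^11 ≡ 2601·77·287 ≡ 1476 (mod 2939)
Right side y^r · r^s mod p:
Squares mod 2939: 1059^1≡1059, 1059^2≡1722, 1059^4≡2772, 1059^8≡1438, 1059^16≡1727, 1059^32≡2383, 1059^64≡541, 1059^128≡1720, 1059^256≡1766, 1059^512≡477, 1059^1024≡1226, 1059^2048≡1247
2387 = 2048 + 256 + 64 + 16 + 2 + 1, so 1059^2387 ≡ 1247·1766·541·1727·1722·1059 ≡ 953 (mod 2939)
Squares mod 2939: 2387^1≡2387, 2387^2≡1987, 2387^4≡1092, 2387^8≡2169, 2387^16≡2161, 2387^32≡2789, 2387^64≡1927, 2387^128≡1372, 2387^256≡1424, 2387^512≡2805, 2387^1024≡322
1424 = 1024 + 256 + 128 + 16, so 2387^1424 ≡ 322·1424·1372·2161 ≡ 1855 (mod 2939)
953·1855 = 1767815 ≡ 1476 (mod 2939)
1476 ≡ 1476 (mod 2939), so the signature is genuine.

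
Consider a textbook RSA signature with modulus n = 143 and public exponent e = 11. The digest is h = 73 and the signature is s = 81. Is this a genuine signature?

Squares mod 143: s^1≡81, s^2≡126, s^4≡3, s^8≡9
11 = 8 + 2 + 1, so s^11 ≡ 9·126·81 ≡ 48 (mod 143)
The recovered value 48 does not match the digest 73.

forged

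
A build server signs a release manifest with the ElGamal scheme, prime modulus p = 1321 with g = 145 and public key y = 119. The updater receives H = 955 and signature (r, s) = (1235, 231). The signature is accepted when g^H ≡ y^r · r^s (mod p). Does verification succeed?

fails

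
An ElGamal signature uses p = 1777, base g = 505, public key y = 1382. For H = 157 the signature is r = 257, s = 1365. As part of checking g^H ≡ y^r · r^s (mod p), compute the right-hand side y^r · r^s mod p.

1325

1382^2 = 1909924 ≡ 1426
1382^4 ≡ 1426^2 = 2033476 ≡ 588
1382^8 ≡ 588^2 = 345744 ≡ 1006
1382^16 ≡ 1006^2 = 1012036 ≡ 923
1382^32 ≡ 923^2 = 851929 ≡ 746
1382^64 ≡ 746^2 = 556516 ≡ 315
1382^128 ≡ 315^2 = 99225 ≡ 1490
1382^256 ≡ 1490^2 = 2220100 ≡ 627
257 = 256 + 1, so 1382^257 ≡ 627·1382 ≡ 1115 (mod 1777)
257^2 = 66049 ≡ 300
257^4 ≡ 300^2 = 90000 ≡ 1150
257^8 ≡ 1150^2 = 1322500 ≡ 412
257^16 ≡ 412^2 = 169744 ≡ 929
257^32 ≡ 929^2 = 863041 ≡ 1196
257^64 ≡ 1196^2 = 1430416 ≡ 1708
257^128 ≡ 1708^2 = 2917264 ≡ 1207
257^256 ≡ 1207^2 = 1456849 ≡ 1486
257^512 ≡ 1486^2 = 2208196 ≡ 1162
257^1024 ≡ 1162^2 = 1350244 ≡ 1501
1365 = 1024 + 256 + 64 + 16 + 4 + 1, so 257^1365 ≡ 1501·1486·1708·929·1150·257 ≡ 49 (mod 1777)
y^r · r^s ≡ 1115·49 = 54635 ≡ 1325 (mod 1777)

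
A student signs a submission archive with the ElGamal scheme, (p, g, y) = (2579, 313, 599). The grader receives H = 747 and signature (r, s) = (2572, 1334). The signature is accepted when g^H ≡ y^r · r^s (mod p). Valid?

no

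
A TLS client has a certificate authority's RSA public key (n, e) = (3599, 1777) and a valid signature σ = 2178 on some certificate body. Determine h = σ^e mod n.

Squares mod 3599: σ^1≡2178, σ^2≡202, σ^4≡1215, σ^8≡635, σ^16≡137, σ^32≡774, σ^64≡1642, σ^128≡513, σ^256≡442, σ^512≡1018, σ^1024≡3411
1777 = 1024 + 512 + 128 + 64 + 32 + 16 + 1, so σ^1777 ≡ 3411·1018·513·1642·774·137·2178 ≡ 486 (mod 3599)

486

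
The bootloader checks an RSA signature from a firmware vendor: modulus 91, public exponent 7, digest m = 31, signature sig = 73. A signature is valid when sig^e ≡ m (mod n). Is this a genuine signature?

genuine

Squares mod 91: sig^1≡73, sig^2≡51, sig^4≡53
7 = 4 + 2 + 1, so sig^7 ≡ 53·51·73 ≡ 31 (mod 91)
sig^7 mod 91 = 31 matches m.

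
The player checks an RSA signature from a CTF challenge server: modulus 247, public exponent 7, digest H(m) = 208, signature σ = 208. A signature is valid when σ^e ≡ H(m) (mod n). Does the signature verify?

verifies

Squares mod 247: σ^1≡208, σ^2≡39, σ^4≡39
7 = 4 + 2 + 1, so σ^7 ≡ 39·39·208 ≡ 208 (mod 247)
Since 208 equals the digest 208, verification succeeds.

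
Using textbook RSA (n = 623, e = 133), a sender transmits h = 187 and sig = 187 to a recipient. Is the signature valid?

sig^2 ≡ 187^2 = 34969 ≡ 81
sig^4 ≡ 81^2 = 6561 ≡ 331
sig^8 ≡ 331^2 = 109561 ≡ 536
sig^16 ≡ 536^2 = 287296 ≡ 93
sig^32 ≡ 93^2 = 8649 ≡ 550
sig^64 ≡ 550^2 = 302500 ≡ 345
sig^128 ≡ 345^2 = 119025 ≡ 32
133 = 128 + 4 + 1, so sig^133 ≡ 32·331·187 ≡ 187 (mod 623)
Since 187 equals the digest 187, verification succeeds.

valid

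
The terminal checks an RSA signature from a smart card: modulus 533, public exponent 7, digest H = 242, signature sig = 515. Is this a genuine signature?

sig^7 mod 533 = 291
291 ≠ 242, so verification fails.

forged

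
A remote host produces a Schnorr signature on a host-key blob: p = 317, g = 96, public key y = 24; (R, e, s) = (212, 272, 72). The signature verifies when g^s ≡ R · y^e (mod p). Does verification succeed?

g^s mod p:
96^2 = 9216 ≡ 23
96^4 ≡ 23^2 = 529 ≡ 212
96^8 ≡ 212^2 = 44944 ≡ 247
96^16 ≡ 247^2 = 61009 ≡ 145
96^32 ≡ 145^2 = 21025 ≡ 103
96^64 ≡ 103^2 = 10609 ≡ 148
72 = 64 + 8, so 96^72 ≡ 148·247 ≡ 101 (mod 317)
R · y^e mod p:
24^2 = 576 ≡ 259
24^4 ≡ 259^2 = 67081 ≡ 194
24^8 ≡ 194^2 = 37636 ≡ 230
24^16 ≡ 230^2 = 52900 ≡ 278
24^32 ≡ 278^2 = 77284 ≡ 253
24^64 ≡ 253^2 = 64009 ≡ 292
24^128 ≡ 292^2 = 85264 ≡ 308
24^256 ≡ 308^2 = 94864 ≡ 81
272 = 256 + 16, so 24^272 ≡ 81·278 ≡ 11 (mod 317)
212·11 = 2332 ≡ 113 (mod 317)
101 ≠ 113; the check fails.

fails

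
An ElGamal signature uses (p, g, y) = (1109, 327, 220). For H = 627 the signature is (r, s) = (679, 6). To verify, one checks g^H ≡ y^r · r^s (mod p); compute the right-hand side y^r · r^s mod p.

Squares mod 1109: 220^1≡220, 220^2≡713, 220^4≡447, 220^8≡189, 220^16≡233, 220^32≡1057, 220^64≡486, 220^128≡1088, 220^256≡441, 220^512≡406
679 = 512 + 128 + 32 + 4 + 2 + 1, so 220^679 ≡ 406·1088·1057·447·713·220 ≡ 533 (mod 1109)
Squares mod 1109: 679^1≡679, 679^2≡806, 679^4≡871
6 = 4 + 2, so 679^6 ≡ 871·806 ≡ 29 (mod 1109)
y^r · r^s ≡ 533·29 = 15457 ≡ 1040 (mod 1109)

1040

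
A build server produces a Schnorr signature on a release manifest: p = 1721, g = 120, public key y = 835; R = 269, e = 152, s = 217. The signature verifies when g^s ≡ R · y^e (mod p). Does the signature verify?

g^s mod p:
120^2 = 14400 ≡ 632
120^4 ≡ 632^2 = 399424 ≡ 152
120^8 ≡ 152^2 = 23104 ≡ 731
120^16 ≡ 731^2 = 534361 ≡ 851
120^32 ≡ 851^2 = 724201 ≡ 1381
120^64 ≡ 1381^2 = 1907161 ≡ 293
120^128 ≡ 293^2 = 85849 ≡ 1520
217 = 128 + 64 + 16 + 8 + 1, so 120^217 ≡ 1520·293·851·731·120 ≡ 1382 (mod 1721)
R · y^e mod p:
835^2 = 697225 ≡ 220
835^4 ≡ 220^2 = 48400 ≡ 212
835^8 ≡ 212^2 = 44944 ≡ 198
835^16 ≡ 198^2 = 39204 ≡ 1342
835^32 ≡ 1342^2 = 1800964 ≡ 798
835^64 ≡ 798^2 = 636804 ≡ 34
835^128 ≡ 34^2 = 1156
152 = 128 + 16 + 8, so 835^152 ≡ 1156·1342·198 ≡ 174 (mod 1721)
269·174 = 46806 ≡ 339 (mod 1721)
1382 ≠ 339; the check fails.

does not verify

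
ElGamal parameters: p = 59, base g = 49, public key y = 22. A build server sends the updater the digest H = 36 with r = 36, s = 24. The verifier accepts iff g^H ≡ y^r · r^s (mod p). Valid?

yes

Left side g^H mod p:
49^36 mod 59 = 28
Right side y^r · r^s mod p:
22^36 mod 59 = 20
36^24 mod 59 = 25
20·25 = 500 ≡ 28 (mod 59)
28 ≡ 28 (mod 59), so the signature is genuine.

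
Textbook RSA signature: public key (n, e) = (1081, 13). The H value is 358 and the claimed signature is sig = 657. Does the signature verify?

does not verify

sig^2 ≡ 657^2 = 431649 ≡ 330
sig^4 ≡ 330^2 = 108900 ≡ 800
sig^8 ≡ 800^2 = 640000 ≡ 48
13 = 8 + 4 + 1, so sig^13 ≡ 48·800·657 ≡ 422 (mod 1081)
sig^13 mod 1081 = 422, but H = 358.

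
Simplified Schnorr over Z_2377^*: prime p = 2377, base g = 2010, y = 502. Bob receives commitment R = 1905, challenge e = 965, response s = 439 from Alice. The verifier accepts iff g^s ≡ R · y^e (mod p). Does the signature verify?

g^s mod p:
2010^2 = 4040100 ≡ 1577
2010^4 ≡ 1577^2 = 2486929 ≡ 587
2010^8 ≡ 587^2 = 344569 ≡ 2281
2010^16 ≡ 2281^2 = 5202961 ≡ 2085
2010^32 ≡ 2085^2 = 4347225 ≡ 2069
2010^64 ≡ 2069^2 = 4280761 ≡ 2161
2010^128 ≡ 2161^2 = 4669921 ≡ 1493
2010^256 ≡ 1493^2 = 2229049 ≡ 1800
439 = 256 + 128 + 32 + 16 + 4 + 2 + 1, so 2010^439 ≡ 1800·1493·2069·2085·587·1577·2010 ≡ 1873 (mod 2377)
R · y^e mod p:
502^2 = 252004 ≡ 42
502^4 ≡ 42^2 = 1764
502^8 ≡ 1764^2 = 3111696 ≡ 203
502^16 ≡ 203^2 = 41209 ≡ 800
502^32 ≡ 800^2 = 640000 ≡ 587
502^64 ≡ 587^2 = 344569 ≡ 2281
502^128 ≡ 2281^2 = 5202961 ≡ 2085
502^256 ≡ 2085^2 = 4347225 ≡ 2069
502^512 ≡ 2069^2 = 4280761 ≡ 2161
965 = 512 + 256 + 128 + 64 + 4 + 1, so 502^965 ≡ 2161·2069·2085·2281·1764·502 ≡ 1127 (mod 2377)
1905·1127 = 2146935 ≡ 504 (mod 2377)
1873 ≠ 504; the check fails.

does not verify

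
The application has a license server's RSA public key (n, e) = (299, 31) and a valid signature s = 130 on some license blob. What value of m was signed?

Squares mod 299: s^1≡130, s^2≡156, s^4≡117, s^8≡234, s^16≡39
31 = 16 + 8 + 4 + 2 + 1, so s^31 ≡ 39·234·117·156·130 ≡ 221 (mod 299)

221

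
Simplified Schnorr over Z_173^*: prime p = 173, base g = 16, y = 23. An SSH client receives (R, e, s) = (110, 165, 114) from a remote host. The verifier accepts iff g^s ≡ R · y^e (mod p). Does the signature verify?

g^s mod p:
16^2 = 256 ≡ 83
16^4 ≡ 83^2 = 6889 ≡ 142
16^8 ≡ 142^2 = 20164 ≡ 96
16^16 ≡ 96^2 = 9216 ≡ 47
16^32 ≡ 47^2 = 2209 ≡ 133
16^64 ≡ 133^2 = 17689 ≡ 43
114 = 64 + 32 + 16 + 2, so 16^114 ≡ 43·133·47·83 ≡ 85 (mod 173)
R · y^e mod p:
23^2 = 529 ≡ 10
23^4 ≡ 10^2 = 100
23^8 ≡ 100^2 = 10000 ≡ 139
23^16 ≡ 139^2 = 19321 ≡ 118
23^32 ≡ 118^2 = 13924 ≡ 84
23^64 ≡ 84^2 = 7056 ≡ 136
23^128 ≡ 136^2 = 18496 ≡ 158
165 = 128 + 32 + 4 + 1, so 23^165 ≡ 158·84·100·23 ≡ 96 (mod 173)
110·96 = 10560 ≡ 7 (mod 173)
85 ≠ 7; the check fails.

does not verify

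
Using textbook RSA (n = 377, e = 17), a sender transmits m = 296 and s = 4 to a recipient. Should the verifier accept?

accept

s^2 ≡ 4^2 = 16
s^4 ≡ 16^2 = 256
s^8 ≡ 256^2 = 65536 ≡ 315
s^16 ≡ 315^2 = 99225 ≡ 74
17 = 16 + 1, so s^17 ≡ 74·4 ≡ 296 (mod 377)
s^17 mod 377 = 296 matches m.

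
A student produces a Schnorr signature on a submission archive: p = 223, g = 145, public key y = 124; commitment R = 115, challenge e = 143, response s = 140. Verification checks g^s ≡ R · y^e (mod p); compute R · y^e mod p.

188

124^2 = 15376 ≡ 212
124^4 ≡ 212^2 = 44944 ≡ 121
124^8 ≡ 121^2 = 14641 ≡ 146
124^16 ≡ 146^2 = 21316 ≡ 131
124^32 ≡ 131^2 = 17161 ≡ 213
124^64 ≡ 213^2 = 45369 ≡ 100
124^128 ≡ 100^2 = 10000 ≡ 188
143 = 128 + 8 + 4 + 2 + 1, so 124^143 ≡ 188·146·121·212·124 ≡ 213 (mod 223)
R · y^e ≡ 115·213 = 24495 ≡ 188 (mod 223)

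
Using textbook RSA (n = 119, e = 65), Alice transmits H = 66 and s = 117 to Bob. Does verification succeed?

Squares mod 119: s^1≡117, s^2≡4, s^4≡16, s^8≡18, s^16≡86, s^32≡18, s^64≡86
65 = 64 + 1, so s^65 ≡ 86·117 ≡ 66 (mod 119)
s^65 mod 119 = 66 matches H.

passes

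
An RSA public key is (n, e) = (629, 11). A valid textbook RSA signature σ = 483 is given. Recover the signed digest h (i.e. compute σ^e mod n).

235

σ^11 mod 629 = 235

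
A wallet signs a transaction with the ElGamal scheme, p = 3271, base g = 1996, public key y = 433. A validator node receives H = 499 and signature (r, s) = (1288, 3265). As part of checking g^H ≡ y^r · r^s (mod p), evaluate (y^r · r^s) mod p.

3166

433^2 = 187489 ≡ 1042
433^4 ≡ 1042^2 = 1085764 ≡ 3063
433^8 ≡ 3063^2 = 9381969 ≡ 741
433^16 ≡ 741^2 = 549081 ≡ 2824
433^32 ≡ 2824^2 = 7974976 ≡ 278
433^64 ≡ 278^2 = 77284 ≡ 2051
433^128 ≡ 2051^2 = 4206601 ≡ 95
433^256 ≡ 95^2 = 9025 ≡ 2483
433^512 ≡ 2483^2 = 6165289 ≡ 2725
433^1024 ≡ 2725^2 = 7425625 ≡ 455
1288 = 1024 + 256 + 8, so 433^1288 ≡ 455·2483·741 ≡ 2293 (mod 3271)
1288^2 = 1658944 ≡ 547
1288^4 ≡ 547^2 = 299209 ≡ 1548
1288^8 ≡ 1548^2 = 2396304 ≡ 1932
1288^16 ≡ 1932^2 = 3732624 ≡ 413
1288^32 ≡ 413^2 = 170569 ≡ 477
1288^64 ≡ 477^2 = 227529 ≡ 1830
1288^128 ≡ 1830^2 = 3348900 ≡ 2667
1288^256 ≡ 2667^2 = 7112889 ≡ 1735
1288^512 ≡ 1735^2 = 3010225 ≡ 905
1288^1024 ≡ 905^2 = 819025 ≡ 1275
1288^2048 ≡ 1275^2 = 1625625 ≡ 3209
3265 = 2048 + 1024 + 128 + 64 + 1, so 1288^3265 ≡ 3209·1275·2667·1830·1288 ≡ 1455 (mod 3271)
y^r · r^s ≡ 2293·1455 = 3336315 ≡ 3166 (mod 3271)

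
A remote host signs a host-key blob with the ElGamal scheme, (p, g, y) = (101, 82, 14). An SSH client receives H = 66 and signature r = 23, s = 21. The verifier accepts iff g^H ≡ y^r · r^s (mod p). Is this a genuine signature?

genuine

Left side g^H mod p:
82^2 = 6724 ≡ 58
82^4 ≡ 58^2 = 3364 ≡ 31
82^8 ≡ 31^2 = 961 ≡ 52
82^16 ≡ 52^2 = 2704 ≡ 78
82^32 ≡ 78^2 = 6084 ≡ 24
82^64 ≡ 24^2 = 576 ≡ 71
66 = 64 + 2, so 82^66 ≡ 71·58 ≡ 78 (mod 101)
Right side y^r · r^s mod p:
14^2 = 196 ≡ 95
14^4 ≡ 95^2 = 9025 ≡ 36
14^8 ≡ 36^2 = 1296 ≡ 84
14^16 ≡ 84^2 = 7056 ≡ 87
23 = 16 + 4 + 2 + 1, so 14^23 ≡ 87·36·95·14 ≡ 17 (mod 101)
23^2 = 529 ≡ 24
23^4 ≡ 24^2 = 576 ≡ 71
23^8 ≡ 71^2 = 5041 ≡ 92
23^16 ≡ 92^2 = 8464 ≡ 81
21 = 16 + 4 + 1, so 23^21 ≡ 81·71·23 ≡ 64 (mod 101)
17·64 = 1088 ≡ 78 (mod 101)
78 ≡ 78 (mod 101), so the signature is genuine.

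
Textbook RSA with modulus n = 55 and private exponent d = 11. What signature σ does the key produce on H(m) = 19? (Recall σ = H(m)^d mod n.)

19

Squares mod 55: (H(m))^1≡19, (H(m))^2≡31, (H(m))^4≡26, (H(m))^8≡16
11 = 8 + 2 + 1, so (H(m))^11 ≡ 16·31·19 ≡ 19 (mod 55)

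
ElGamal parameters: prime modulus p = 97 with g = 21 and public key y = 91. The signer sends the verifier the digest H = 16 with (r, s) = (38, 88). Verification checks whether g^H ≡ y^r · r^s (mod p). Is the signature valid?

Left side g^H mod p:
21^2 = 441 ≡ 53
21^4 ≡ 53^2 = 2809 ≡ 93
21^8 ≡ 93^2 = 8649 ≡ 16
21^16 ≡ 16^2 = 256 ≡ 62
Right side y^r · r^s mod p:
91^2 = 8281 ≡ 36
91^4 ≡ 36^2 = 1296 ≡ 35
91^8 ≡ 35^2 = 1225 ≡ 61
91^16 ≡ 61^2 = 3721 ≡ 35
91^32 ≡ 35^2 = 1225 ≡ 61
38 = 32 + 4 + 2, so 91^38 ≡ 61·35·36 ≡ 36 (mod 97)
38^2 = 1444 ≡ 86
38^4 ≡ 86^2 = 7396 ≡ 24
38^8 ≡ 24^2 = 576 ≡ 91
38^16 ≡ 91^2 = 8281 ≡ 36
38^32 ≡ 36^2 = 1296 ≡ 35
38^64 ≡ 35^2 = 1225 ≡ 61
88 = 64 + 16 + 8, so 38^88 ≡ 61·36·91 ≡ 16 (mod 97)
36·16 = 576 ≡ 91 (mod 97)
62 ≠ 91, so verification fails.

invalid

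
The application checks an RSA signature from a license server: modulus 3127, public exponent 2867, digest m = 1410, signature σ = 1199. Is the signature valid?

σ^2 ≡ 1199^2 = 1437601 ≡ 2308
σ^4 ≡ 2308^2 = 5326864 ≡ 1583
σ^8 ≡ 1583^2 = 2505889 ≡ 1162
σ^16 ≡ 1162^2 = 1350244 ≡ 2507
σ^32 ≡ 2507^2 = 6285049 ≡ 2906
σ^64 ≡ 2906^2 = 8444836 ≡ 1936
σ^128 ≡ 1936^2 = 3748096 ≡ 1950
σ^256 ≡ 1950^2 = 3802500 ≡ 68
σ^512 ≡ 68^2 = 4624 ≡ 1497
σ^1024 ≡ 1497^2 = 2241009 ≡ 2077
σ^2048 ≡ 2077^2 = 4313929 ≡ 1796
2867 = 2048 + 512 + 256 + 32 + 16 + 2 + 1, so σ^2867 ≡ 1796·1497·68·2906·2507·2308·1199 ≡ 1410 (mod 3127)
1410 = m, so the signature checks out.

valid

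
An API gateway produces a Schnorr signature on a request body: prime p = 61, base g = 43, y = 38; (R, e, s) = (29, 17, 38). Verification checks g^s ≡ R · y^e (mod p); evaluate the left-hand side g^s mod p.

43^2 = 1849 ≡ 19
43^4 ≡ 19^2 = 361 ≡ 56
43^8 ≡ 56^2 = 3136 ≡ 25
43^16 ≡ 25^2 = 625 ≡ 15
43^32 ≡ 15^2 = 225 ≡ 42
38 = 32 + 4 + 2, so 43^38 ≡ 42·56·19 ≡ 36 (mod 61)

36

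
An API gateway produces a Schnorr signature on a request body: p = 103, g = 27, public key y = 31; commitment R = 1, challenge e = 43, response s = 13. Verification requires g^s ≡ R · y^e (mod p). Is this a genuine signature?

g^s mod p:
27^2 = 729 ≡ 8
27^4 ≡ 8^2 = 64
27^8 ≡ 64^2 = 4096 ≡ 79
13 = 8 + 4 + 1, so 27^13 ≡ 79·64·27 ≡ 37 (mod 103)
R · y^e mod p:
31^2 = 961 ≡ 34
31^4 ≡ 34^2 = 1156 ≡ 23
31^8 ≡ 23^2 = 529 ≡ 14
31^16 ≡ 14^2 = 196 ≡ 93
31^32 ≡ 93^2 = 8649 ≡ 100
43 = 32 + 8 + 2 + 1, so 31^43 ≡ 100·14·34·31 ≡ 22 (mod 103)
1·22 = 22 ≡ 22 (mod 103)
37 ≠ 22; the check fails.

forged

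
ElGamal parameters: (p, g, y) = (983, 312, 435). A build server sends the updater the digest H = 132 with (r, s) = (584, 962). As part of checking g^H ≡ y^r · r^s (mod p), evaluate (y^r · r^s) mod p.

743

435^2 = 189225 ≡ 489
435^4 ≡ 489^2 = 239121 ≡ 252
435^8 ≡ 252^2 = 63504 ≡ 592
435^16 ≡ 592^2 = 350464 ≡ 516
435^32 ≡ 516^2 = 266256 ≡ 846
435^64 ≡ 846^2 = 715716 ≡ 92
435^128 ≡ 92^2 = 8464 ≡ 600
435^256 ≡ 600^2 = 360000 ≡ 222
435^512 ≡ 222^2 = 49284 ≡ 134
584 = 512 + 64 + 8, so 435^584 ≡ 134·92·592 ≡ 384 (mod 983)
584^2 = 341056 ≡ 938
584^4 ≡ 938^2 = 879844 ≡ 59
584^8 ≡ 59^2 = 3481 ≡ 532
584^16 ≡ 532^2 = 283024 ≡ 903
584^32 ≡ 903^2 = 815409 ≡ 502
584^64 ≡ 502^2 = 252004 ≡ 356
584^128 ≡ 356^2 = 126736 ≡ 912
584^256 ≡ 912^2 = 831744 ≡ 126
584^512 ≡ 126^2 = 15876 ≡ 148
962 = 512 + 256 + 128 + 64 + 2, so 584^962 ≡ 148·126·912·356·938 ≡ 368 (mod 983)
y^r · r^s ≡ 384·368 = 141312 ≡ 743 (mod 983)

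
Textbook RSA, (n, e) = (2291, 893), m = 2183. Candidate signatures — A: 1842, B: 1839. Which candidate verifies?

A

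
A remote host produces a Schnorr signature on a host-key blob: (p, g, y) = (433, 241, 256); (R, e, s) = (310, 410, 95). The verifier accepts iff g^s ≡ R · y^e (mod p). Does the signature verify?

g^s mod p:
241^2 = 58081 ≡ 59
241^4 ≡ 59^2 = 3481 ≡ 17
241^8 ≡ 17^2 = 289
241^16 ≡ 289^2 = 83521 ≡ 385
241^32 ≡ 385^2 = 148225 ≡ 139
241^64 ≡ 139^2 = 19321 ≡ 269
95 = 64 + 16 + 8 + 4 + 2 + 1, so 241^95 ≡ 269·385·289·17·59·241 ≡ 236 (mod 433)
R · y^e mod p:
256^2 = 65536 ≡ 153
256^4 ≡ 153^2 = 23409 ≡ 27
256^8 ≡ 27^2 = 729 ≡ 296
256^16 ≡ 296^2 = 87616 ≡ 150
256^32 ≡ 150^2 = 22500 ≡ 417
256^64 ≡ 417^2 = 173889 ≡ 256
256^128 ≡ 256^2 = 65536 ≡ 153
256^256 ≡ 153^2 = 23409 ≡ 27
410 = 256 + 128 + 16 + 8 + 2, so 256^410 ≡ 27·153·150·296·153 ≡ 417 (mod 433)
310·417 = 129270 ≡ 236 (mod 433)
236 ≡ 236 (mod 433); signature holds.

verifies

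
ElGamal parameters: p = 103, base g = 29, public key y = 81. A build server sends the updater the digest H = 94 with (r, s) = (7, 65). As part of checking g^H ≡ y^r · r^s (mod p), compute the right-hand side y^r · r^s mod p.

81^7 mod 103 = 13
7^65 mod 103 = 68
y^r · r^s ≡ 13·68 = 884 ≡ 60 (mod 103)

60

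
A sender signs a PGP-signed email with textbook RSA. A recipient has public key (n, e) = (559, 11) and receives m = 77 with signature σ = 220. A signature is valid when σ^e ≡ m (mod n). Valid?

σ^2 ≡ 220^2 = 48400 ≡ 326
σ^4 ≡ 326^2 = 106276 ≡ 66
σ^8 ≡ 66^2 = 4356 ≡ 443
11 = 8 + 2 + 1, so σ^11 ≡ 443·326·220 ≡ 77 (mod 559)
σ^11 mod 559 = 77 matches m.

yes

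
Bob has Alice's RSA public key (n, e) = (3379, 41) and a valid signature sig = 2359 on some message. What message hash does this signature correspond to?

1687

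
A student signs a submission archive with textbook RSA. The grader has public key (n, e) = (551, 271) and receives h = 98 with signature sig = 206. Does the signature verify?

does not verify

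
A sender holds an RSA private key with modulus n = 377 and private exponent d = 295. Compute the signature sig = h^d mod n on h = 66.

Squares mod 377: h^1≡66, h^2≡209, h^4≡326, h^8≡339, h^16≡313, h^32≡326, h^64≡339, h^128≡313, h^256≡326
295 = 256 + 32 + 4 + 2 + 1, so h^295 ≡ 326·326·326·209·66 ≡ 79 (mod 377)

79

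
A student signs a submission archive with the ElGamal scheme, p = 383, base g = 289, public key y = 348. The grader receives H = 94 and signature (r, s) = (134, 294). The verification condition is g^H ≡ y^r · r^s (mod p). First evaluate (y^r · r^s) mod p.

29

348^2 = 121104 ≡ 76
348^4 ≡ 76^2 = 5776 ≡ 31
348^8 ≡ 31^2 = 961 ≡ 195
348^16 ≡ 195^2 = 38025 ≡ 108
348^32 ≡ 108^2 = 11664 ≡ 174
348^64 ≡ 174^2 = 30276 ≡ 19
348^128 ≡ 19^2 = 361
134 = 128 + 4 + 2, so 348^134 ≡ 361·31·76 ≡ 256 (mod 383)
134^2 = 17956 ≡ 338
134^4 ≡ 338^2 = 114244 ≡ 110
134^8 ≡ 110^2 = 12100 ≡ 227
134^16 ≡ 227^2 = 51529 ≡ 207
134^32 ≡ 207^2 = 42849 ≡ 336
134^64 ≡ 336^2 = 112896 ≡ 294
134^128 ≡ 294^2 = 86436 ≡ 261
134^256 ≡ 261^2 = 68121 ≡ 330
294 = 256 + 32 + 4 + 2, so 134^294 ≡ 330·336·110·338 ≡ 235 (mod 383)
y^r · r^s ≡ 256·235 = 60160 ≡ 29 (mod 383)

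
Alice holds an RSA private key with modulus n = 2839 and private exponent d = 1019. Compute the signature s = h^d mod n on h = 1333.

Squares mod 2839: h^1≡1333, h^2≡2514, h^4≡582, h^8≡883, h^16≡1803, h^32≡154, h^64≡1004, h^128≡171, h^256≡851, h^512≡256
1019 = 512 + 256 + 128 + 64 + 32 + 16 + 8 + 2 + 1, so h^1019 ≡ 256·851·171·1004·154·1803·883·2514·1333 ≡ 711 (mod 2839)

711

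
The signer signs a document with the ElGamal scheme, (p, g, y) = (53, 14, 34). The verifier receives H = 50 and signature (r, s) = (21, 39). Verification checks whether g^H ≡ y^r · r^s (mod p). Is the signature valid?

invalid

Left side g^H mod p:
Squares mod 53: 14^1≡14, 14^2≡37, 14^4≡44, 14^8≡28, 14^16≡42, 14^32≡15
50 = 32 + 16 + 2, so 14^50 ≡ 15·42·37 ≡ 43 (mod 53)
Right side y^r · r^s mod p:
Squares mod 53: 34^1≡34, 34^2≡43, 34^4≡47, 34^8≡36, 34^16≡24
21 = 16 + 4 + 1, so 34^21 ≡ 24·47·34 ≡ 33 (mod 53)
Squares mod 53: 21^1≡21, 21^2≡17, 21^4≡24, 21^8≡46, 21^16≡49, 21^32≡16
39 = 32 + 4 + 2 + 1, so 21^39 ≡ 16·24·17·21 ≡ 30 (mod 53)
33·30 = 990 ≡ 36 (mod 53)
43 ≠ 36, so verification fails.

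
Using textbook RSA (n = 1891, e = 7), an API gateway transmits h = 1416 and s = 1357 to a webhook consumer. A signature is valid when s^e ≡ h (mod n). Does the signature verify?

s^2 ≡ 1357^2 = 1841449 ≡ 1506
s^4 ≡ 1506^2 = 2268036 ≡ 727
7 = 4 + 2 + 1, so s^7 ≡ 727·1506·1357 ≡ 1181 (mod 1891)
The recovered value 1181 does not match the digest 1416.

does not verify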